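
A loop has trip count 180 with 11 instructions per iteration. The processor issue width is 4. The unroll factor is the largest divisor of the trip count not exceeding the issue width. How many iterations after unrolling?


Largest divisor of 180 <= 4 is 4
New iterations = 180 / 4 = 45

45


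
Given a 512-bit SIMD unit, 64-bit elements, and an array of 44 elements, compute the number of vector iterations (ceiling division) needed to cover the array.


Width = 512 / 64 = 8 elements per vector op
Iterations = ceil(44 / 8) = 6

6


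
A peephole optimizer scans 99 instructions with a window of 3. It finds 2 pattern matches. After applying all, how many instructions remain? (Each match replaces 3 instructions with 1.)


Each match removes 2 instructions.
Total removed = 2 * 2 = 4
Remaining = 99 - 4 = 95

95


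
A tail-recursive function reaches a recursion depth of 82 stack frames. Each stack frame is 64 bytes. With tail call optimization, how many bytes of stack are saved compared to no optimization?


Without TCO: 82 * 64 = 5248 bytes
With TCO: reuse 1 frame = 64 bytes
Savings = 5248 - 64 = 5184

5184


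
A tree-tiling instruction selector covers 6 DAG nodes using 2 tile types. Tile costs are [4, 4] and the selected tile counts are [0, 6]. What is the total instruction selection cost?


Total cost = sum(count_i * cost_i)
= 0*4 + 6*4
= 24

24


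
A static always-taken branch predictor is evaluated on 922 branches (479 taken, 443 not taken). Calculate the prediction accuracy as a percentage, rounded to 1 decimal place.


Predictor: always-taken
Correct predictions = 479
Accuracy = 479 / 922 * 100 = 52.0%

52.0


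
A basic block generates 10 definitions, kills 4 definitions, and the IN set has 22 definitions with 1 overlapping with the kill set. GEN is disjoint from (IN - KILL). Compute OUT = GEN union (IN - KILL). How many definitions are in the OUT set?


IN - KILL: 22 - 1 = 21 surviving definitions
OUT = GEN + surviving = 10 + 21 = 31

31


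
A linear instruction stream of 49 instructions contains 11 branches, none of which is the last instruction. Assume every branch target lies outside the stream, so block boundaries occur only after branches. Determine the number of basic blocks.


With no in-sequence branch targets, the leaders are the first instruction plus the instruction after each branch.
Number of basic blocks = branches + 1
= 11 + 1 = 12

12


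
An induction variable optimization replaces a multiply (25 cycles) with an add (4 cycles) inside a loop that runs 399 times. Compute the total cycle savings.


Per-iteration saving = 25 - 4 = 21
Total saved = 399 * 21 = 8379

8379


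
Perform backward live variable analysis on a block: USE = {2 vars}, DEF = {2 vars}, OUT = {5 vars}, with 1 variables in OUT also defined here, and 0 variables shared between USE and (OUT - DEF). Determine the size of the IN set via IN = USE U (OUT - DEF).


OUT - DEF: 5 - 1 = 4
|IN| = |USE| + |OUT - DEF| - |USE ∩ (OUT - DEF)| = 2 + 4 - 0 = 6

6


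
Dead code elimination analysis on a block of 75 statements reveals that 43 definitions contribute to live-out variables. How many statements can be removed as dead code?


Dead code = total statements - live definitions
= 75 - 43 = 32

32


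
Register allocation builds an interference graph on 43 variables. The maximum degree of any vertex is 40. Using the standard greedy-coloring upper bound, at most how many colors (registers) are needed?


Greedy coloring never needs more than (max_degree + 1) colors: when coloring a vertex, at most max_degree neighbors are already colored.
Upper bound = 40 + 1 = 41

41


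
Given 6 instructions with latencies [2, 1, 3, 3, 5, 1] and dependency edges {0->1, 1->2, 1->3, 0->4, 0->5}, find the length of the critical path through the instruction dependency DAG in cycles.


Compute longest path through dependency graph: dist(Ik) = max over predecessors of dist + latency(Ik).
dist(I0) = latency 2 = 2
dist(I1) = dist(I0) + 1 = 2 + 1 = 3
dist(I2) = dist(I1) + 3 = 3 + 3 = 6
dist(I3) = dist(I1) + 3 = 3 + 3 = 6
dist(I4) = dist(I0) + 5 = 2 + 5 = 7
dist(I5) = dist(I0) + 1 = 2 + 1 = 3
Critical path = max dist = 7

7


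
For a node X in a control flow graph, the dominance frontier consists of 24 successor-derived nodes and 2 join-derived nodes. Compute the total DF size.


DF(X) = direct successor contributions + join point contributions
= 24 + 2 = 26

26


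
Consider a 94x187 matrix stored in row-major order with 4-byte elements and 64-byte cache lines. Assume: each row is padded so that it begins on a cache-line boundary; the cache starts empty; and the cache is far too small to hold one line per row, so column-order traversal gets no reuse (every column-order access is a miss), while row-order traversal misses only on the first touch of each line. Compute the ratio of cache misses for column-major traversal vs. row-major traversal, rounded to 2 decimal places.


Each row occupies 187 * 4 = 748 bytes and starts on a line boundary, so it spans ceil(748 / 64) = 12 cache lines.
Row-major traversal misses (one per line touched): 94 * ceil(187 * 4 / 64) = 1128
Column-major traversal misses (no reuse, every access misses): 94 * 187 = 17578
Ratio = 17578 / 1128 = 15.58

15.58


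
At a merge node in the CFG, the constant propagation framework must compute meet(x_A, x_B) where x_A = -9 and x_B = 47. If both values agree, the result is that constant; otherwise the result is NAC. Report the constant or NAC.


Meet operation: if both paths give the same constant, result is that constant; if they differ, result is NAC (not-a-constant).
Path A: -9, Path B: 47 -> differ
Result: not-a-constant -> NAC

NAC


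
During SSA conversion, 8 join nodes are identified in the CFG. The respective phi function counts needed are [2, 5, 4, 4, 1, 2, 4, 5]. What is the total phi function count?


Total phi functions = sum of phi functions at each join node
= 2 + 5 + 4 + 4 + 1 + 2 + 4 + 5 = 27

27


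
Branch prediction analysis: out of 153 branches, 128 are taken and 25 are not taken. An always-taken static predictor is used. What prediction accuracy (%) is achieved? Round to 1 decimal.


Predictor: always-taken
Correct predictions = 128
Accuracy = 128 / 153 * 100 = 83.7%

83.7


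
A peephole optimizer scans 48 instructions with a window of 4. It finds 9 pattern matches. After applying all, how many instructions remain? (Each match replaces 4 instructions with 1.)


Each match removes 3 instructions.
Total removed = 9 * 3 = 27
Remaining = 48 - 27 = 21

21


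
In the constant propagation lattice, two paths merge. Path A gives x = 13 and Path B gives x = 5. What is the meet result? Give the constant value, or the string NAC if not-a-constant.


Meet operation: if both paths give the same constant, result is that constant; if they differ, result is NAC (not-a-constant).
Path A: 13, Path B: 5 -> differ
Result: not-a-constant -> NAC

NAC


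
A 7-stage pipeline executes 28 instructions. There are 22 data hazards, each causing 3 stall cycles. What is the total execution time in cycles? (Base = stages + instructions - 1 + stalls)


Base cycles = 7 + 28 - 1 = 34
Total stalls = 22 * 3 = 66
Total = 34 + 66 = 100

100


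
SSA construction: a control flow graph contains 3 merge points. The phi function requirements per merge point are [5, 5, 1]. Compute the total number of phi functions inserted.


Total phi functions = sum of phi functions at each join node
= 5 + 5 + 1 = 11

11


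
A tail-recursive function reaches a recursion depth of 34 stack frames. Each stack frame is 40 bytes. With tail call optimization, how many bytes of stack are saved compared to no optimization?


Without TCO: 34 * 40 = 1360 bytes
With TCO: reuse 1 frame = 40 bytes
Savings = 1360 - 40 = 1320

1320


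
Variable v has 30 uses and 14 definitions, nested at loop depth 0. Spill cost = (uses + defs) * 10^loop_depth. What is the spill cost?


uses + defs = 30 + 14 = 44
10^0 = 1
Spill cost = 44 * 1 = 44

44


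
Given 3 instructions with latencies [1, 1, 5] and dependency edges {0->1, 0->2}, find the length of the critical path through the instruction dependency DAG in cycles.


Compute longest path through dependency graph: dist(Ik) = max over predecessors of dist + latency(Ik).
dist(I0) = latency 1 = 1
dist(I1) = dist(I0) + 1 = 1 + 1 = 2
dist(I2) = dist(I0) + 5 = 1 + 5 = 6
Critical path = max dist = 6

6


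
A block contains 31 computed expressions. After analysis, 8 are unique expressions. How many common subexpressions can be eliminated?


CSE count = total expressions - unique expressions
= 31 - 8 = 23

23


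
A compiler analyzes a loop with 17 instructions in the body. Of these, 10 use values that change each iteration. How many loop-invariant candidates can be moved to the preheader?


Invariant candidates = total - loop-dependent
= 17 - 10 = 7

7


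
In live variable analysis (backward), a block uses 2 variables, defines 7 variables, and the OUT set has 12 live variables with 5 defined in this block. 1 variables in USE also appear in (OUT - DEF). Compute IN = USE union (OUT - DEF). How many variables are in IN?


OUT - DEF: 12 - 5 = 7
|IN| = |USE| + |OUT - DEF| - |USE ∩ (OUT - DEF)| = 2 + 7 - 1 = 8

8


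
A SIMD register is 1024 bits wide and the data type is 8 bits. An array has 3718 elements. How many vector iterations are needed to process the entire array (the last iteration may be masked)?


Width = 1024 / 8 = 128 elements per vector op
Iterations = ceil(3718 / 128) = 30

30


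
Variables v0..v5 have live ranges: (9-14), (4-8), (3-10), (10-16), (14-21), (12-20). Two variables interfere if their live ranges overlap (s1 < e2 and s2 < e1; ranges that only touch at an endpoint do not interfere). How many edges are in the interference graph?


Check all pairs for overlapping intervals.
Two intervals (s1,e1) and (s2,e2) overlap if s1 < e2 and s2 < e1.
v0 (9-14) vs v1..v5: overlaps v2, v3, v5 -> 3
v1 (4-8) vs v2..v5: overlaps v2 -> 1
v2 (3-10) vs v3..v5: overlaps none -> 0
v3 (10-16) vs v4..v5: overlaps v4, v5 -> 2
v4 (14-21) vs v5: overlaps v5 -> 1
Total overlapping pairs = 3 + 1 + 0 + 2 + 1 = 7

7


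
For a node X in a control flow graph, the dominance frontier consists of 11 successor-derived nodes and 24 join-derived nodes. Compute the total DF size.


DF(X) = direct successor contributions + join point contributions
= 11 + 24 = 35

35


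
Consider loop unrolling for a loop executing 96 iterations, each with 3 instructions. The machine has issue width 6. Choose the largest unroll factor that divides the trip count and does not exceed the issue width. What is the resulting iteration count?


Largest divisor of 96 <= 6 is 6
New iterations = 96 / 6 = 16

16


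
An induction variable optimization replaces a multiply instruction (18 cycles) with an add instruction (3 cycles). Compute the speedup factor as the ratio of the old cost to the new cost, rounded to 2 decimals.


Ratio = mult_cost / add_cost = 18 / 3 = 6.0

6.0


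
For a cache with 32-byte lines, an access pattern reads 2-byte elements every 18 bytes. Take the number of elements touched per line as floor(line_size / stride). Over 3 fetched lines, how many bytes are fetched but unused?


Elements per line = floor(32 / 18) = 1
Bytes used per line = 1 * 2 = 2
Wasted per line = 32 - 2 = 30
Total wasted = 30 * 3 = 90

90


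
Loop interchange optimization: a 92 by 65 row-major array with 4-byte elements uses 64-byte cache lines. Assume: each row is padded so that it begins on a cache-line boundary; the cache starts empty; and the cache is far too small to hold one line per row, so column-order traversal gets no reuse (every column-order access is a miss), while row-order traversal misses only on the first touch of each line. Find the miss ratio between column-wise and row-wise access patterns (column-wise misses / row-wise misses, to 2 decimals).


Each row occupies 65 * 4 = 260 bytes and starts on a line boundary, so it spans ceil(260 / 64) = 5 cache lines.
Row-major traversal misses (one per line touched): 92 * ceil(65 * 4 / 64) = 460
Column-major traversal misses (no reuse, every access misses): 92 * 65 = 5980
Ratio = 5980 / 460 = 13.0

13.0


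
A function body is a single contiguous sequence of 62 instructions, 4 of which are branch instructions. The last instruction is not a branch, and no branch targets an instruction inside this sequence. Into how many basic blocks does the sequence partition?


With no in-sequence branch targets, the leaders are the first instruction plus the instruction after each branch.
Number of basic blocks = branches + 1
= 4 + 1 = 5

5


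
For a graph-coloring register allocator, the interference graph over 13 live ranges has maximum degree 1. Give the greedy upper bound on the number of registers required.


Greedy coloring never needs more than (max_degree + 1) colors: when coloring a vertex, at most max_degree neighbors are already colored.
Upper bound = 1 + 1 = 2

2


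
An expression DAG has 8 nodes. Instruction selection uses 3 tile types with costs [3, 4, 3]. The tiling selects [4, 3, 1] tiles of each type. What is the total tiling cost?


Total cost = sum(count_i * cost_i)
= 4*3 + 3*4 + 1*3
= 27

27


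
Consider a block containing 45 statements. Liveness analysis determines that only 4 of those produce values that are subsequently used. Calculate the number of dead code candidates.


Dead code = total statements - live definitions
= 45 - 4 = 41

41


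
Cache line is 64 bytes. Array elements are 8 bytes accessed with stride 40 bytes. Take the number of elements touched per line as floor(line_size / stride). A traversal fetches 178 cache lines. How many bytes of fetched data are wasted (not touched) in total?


Elements per line = floor(64 / 40) = 1
Bytes used per line = 1 * 8 = 8
Wasted per line = 64 - 8 = 56
Total wasted = 56 * 178 = 9968

9968


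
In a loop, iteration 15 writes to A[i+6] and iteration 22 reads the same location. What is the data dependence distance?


Distance = read iteration - write iteration
= 22 - 15 = 7

7


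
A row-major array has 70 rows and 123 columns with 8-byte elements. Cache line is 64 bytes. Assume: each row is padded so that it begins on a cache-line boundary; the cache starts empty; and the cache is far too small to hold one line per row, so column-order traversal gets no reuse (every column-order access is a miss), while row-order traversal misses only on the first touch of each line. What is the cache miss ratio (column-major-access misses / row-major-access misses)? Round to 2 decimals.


Each row occupies 123 * 8 = 984 bytes and starts on a line boundary, so it spans ceil(984 / 64) = 16 cache lines.
Row-major traversal misses (one per line touched): 70 * ceil(123 * 8 / 64) = 1120
Column-major traversal misses (no reuse, every access misses): 70 * 123 = 8610
Ratio = 8610 / 1120 = 7.69

7.69


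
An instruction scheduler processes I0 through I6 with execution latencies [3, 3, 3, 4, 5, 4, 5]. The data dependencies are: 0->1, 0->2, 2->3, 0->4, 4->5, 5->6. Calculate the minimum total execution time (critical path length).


Compute longest path through dependency graph: dist(Ik) = max over predecessors of dist + latency(Ik).
dist(I0) = latency 3 = 3
dist(I1) = dist(I0) + 3 = 3 + 3 = 6
dist(I2) = dist(I0) + 3 = 3 + 3 = 6
dist(I3) = dist(I2) + 4 = 6 + 4 = 10
dist(I4) = dist(I0) + 5 = 3 + 5 = 8
dist(I5) = dist(I4) + 4 = 8 + 4 = 12
dist(I6) = dist(I5) + 5 = 12 + 5 = 17
Critical path = max dist = 17

17


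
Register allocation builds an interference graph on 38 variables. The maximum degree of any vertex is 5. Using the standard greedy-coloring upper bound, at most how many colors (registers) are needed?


Greedy coloring never needs more than (max_degree + 1) colors: when coloring a vertex, at most max_degree neighbors are already colored.
Upper bound = 5 + 1 = 6

6


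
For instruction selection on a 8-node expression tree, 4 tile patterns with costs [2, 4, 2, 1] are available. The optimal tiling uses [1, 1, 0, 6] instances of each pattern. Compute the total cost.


Total cost = sum(count_i * cost_i)
= 1*2 + 1*4 + 0*2 + 6*1
= 12

12


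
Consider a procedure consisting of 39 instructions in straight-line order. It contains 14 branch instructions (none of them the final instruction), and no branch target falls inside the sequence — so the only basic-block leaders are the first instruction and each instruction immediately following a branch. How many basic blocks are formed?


With no in-sequence branch targets, the leaders are the first instruction plus the instruction after each branch.
Number of basic blocks = branches + 1
= 14 + 1 = 15

15


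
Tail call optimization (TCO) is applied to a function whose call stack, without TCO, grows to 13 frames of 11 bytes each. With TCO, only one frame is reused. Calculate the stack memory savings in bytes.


Without TCO: 13 * 11 = 143 bytes
With TCO: reuse 1 frame = 11 bytes
Savings = 143 - 11 = 132

132


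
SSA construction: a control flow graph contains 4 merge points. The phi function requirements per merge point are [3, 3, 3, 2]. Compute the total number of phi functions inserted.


Total phi functions = sum of phi functions at each join node
= 3 + 3 + 3 + 2 = 11

11


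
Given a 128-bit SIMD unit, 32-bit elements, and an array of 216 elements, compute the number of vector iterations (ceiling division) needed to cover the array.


Width = 128 / 32 = 4 elements per vector op
Iterations = ceil(216 / 4) = 54

54


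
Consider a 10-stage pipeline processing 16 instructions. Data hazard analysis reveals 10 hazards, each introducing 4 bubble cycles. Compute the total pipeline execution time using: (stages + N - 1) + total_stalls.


Base cycles = 10 + 16 - 1 = 25
Total stalls = 10 * 4 = 40
Total = 25 + 40 = 65

65


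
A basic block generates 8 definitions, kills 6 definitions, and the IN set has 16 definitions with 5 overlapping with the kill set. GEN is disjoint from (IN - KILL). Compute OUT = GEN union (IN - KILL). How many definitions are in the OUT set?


IN - KILL: 16 - 5 = 11 surviving definitions
OUT = GEN + surviving = 8 + 11 = 19

19


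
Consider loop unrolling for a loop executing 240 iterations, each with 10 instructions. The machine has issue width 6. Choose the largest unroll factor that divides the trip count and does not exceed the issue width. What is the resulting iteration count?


Largest divisor of 240 <= 6 is 6
New iterations = 240 / 6 = 40

40


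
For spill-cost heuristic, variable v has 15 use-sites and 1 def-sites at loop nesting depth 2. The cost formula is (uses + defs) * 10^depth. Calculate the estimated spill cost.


uses + defs = 15 + 1 = 16
10^2 = 100
Spill cost = 16 * 100 = 1600

1600


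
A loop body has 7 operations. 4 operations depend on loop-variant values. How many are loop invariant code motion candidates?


Invariant candidates = total - loop-dependent
= 7 - 4 = 3

3


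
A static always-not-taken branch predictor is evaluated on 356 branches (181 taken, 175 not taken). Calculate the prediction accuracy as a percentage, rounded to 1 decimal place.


Predictor: always-not-taken
Correct predictions = 175
Accuracy = 175 / 356 * 100 = 49.2%

49.2


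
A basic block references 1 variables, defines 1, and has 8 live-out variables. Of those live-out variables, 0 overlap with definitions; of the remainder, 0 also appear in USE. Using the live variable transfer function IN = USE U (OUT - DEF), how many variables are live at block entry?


OUT - DEF: 8 - 0 = 8
|IN| = |USE| + |OUT - DEF| - |USE ∩ (OUT - DEF)| = 1 + 8 - 0 = 9

9


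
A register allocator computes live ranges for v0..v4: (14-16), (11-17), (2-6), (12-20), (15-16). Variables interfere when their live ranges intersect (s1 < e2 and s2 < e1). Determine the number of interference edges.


Check all pairs for overlapping intervals.
Two intervals (s1,e1) and (s2,e2) overlap if s1 < e2 and s2 < e1.
v0 (14-16) vs v1..v4: overlaps v1, v3, v4 -> 3
v1 (11-17) vs v2..v4: overlaps v3, v4 -> 2
v2 (2-6) vs v3..v4: overlaps none -> 0
v3 (12-20) vs v4: overlaps v4 -> 1
Total overlapping pairs = 3 + 2 + 0 + 1 = 6

6


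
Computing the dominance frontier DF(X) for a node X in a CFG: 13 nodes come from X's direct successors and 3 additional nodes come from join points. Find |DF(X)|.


DF(X) = direct successor contributions + join point contributions
= 13 + 3 = 16

16


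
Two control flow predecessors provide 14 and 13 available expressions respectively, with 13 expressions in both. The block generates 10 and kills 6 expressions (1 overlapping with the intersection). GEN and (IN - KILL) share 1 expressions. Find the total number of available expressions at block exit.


IN = intersection of predecessors = 13
IN - KILL = 13 - 1 = 12
|OUT| = |GEN| + |IN - KILL| - |GEN ∩ (IN - KILL)| = 10 + 12 - 1 = 21

21


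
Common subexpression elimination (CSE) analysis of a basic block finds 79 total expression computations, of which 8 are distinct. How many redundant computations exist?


CSE count = total expressions - unique expressions
= 79 - 8 = 71

71


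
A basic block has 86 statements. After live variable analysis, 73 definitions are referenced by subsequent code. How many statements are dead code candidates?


Dead code = total statements - live definitions
= 86 - 73 = 13

13


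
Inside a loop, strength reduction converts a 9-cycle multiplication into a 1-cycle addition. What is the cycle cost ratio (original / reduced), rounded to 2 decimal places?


Ratio = mult_cost / add_cost = 9 / 1 = 9.0

9.0


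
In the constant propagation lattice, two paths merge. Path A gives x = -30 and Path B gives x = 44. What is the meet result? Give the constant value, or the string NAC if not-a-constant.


Meet operation: if both paths give the same constant, result is that constant; if they differ, result is NAC (not-a-constant).
Path A: -30, Path B: 44 -> differ
Result: not-a-constant -> NAC

NAC


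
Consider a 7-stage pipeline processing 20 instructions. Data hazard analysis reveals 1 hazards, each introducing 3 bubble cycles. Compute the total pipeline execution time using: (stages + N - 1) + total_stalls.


Base cycles = 7 + 20 - 1 = 26
Total stalls = 1 * 3 = 3
Total = 26 + 3 = 29

29


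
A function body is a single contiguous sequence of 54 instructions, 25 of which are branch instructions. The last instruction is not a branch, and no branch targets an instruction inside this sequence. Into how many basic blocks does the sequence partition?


With no in-sequence branch targets, the leaders are the first instruction plus the instruction after each branch.
Number of basic blocks = branches + 1
= 25 + 1 = 26

26


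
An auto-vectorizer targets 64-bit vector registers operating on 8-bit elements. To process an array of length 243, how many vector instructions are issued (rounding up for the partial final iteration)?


Width = 64 / 8 = 8 elements per vector op
Iterations = ceil(243 / 8) = 31

31


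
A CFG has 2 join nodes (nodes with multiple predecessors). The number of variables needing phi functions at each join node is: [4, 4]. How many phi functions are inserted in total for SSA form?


Total phi functions = sum of phi functions at each join node
= 4 + 4 = 8

8


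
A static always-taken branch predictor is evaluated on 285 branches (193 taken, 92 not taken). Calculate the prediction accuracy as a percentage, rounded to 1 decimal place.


Predictor: always-taken
Correct predictions = 193
Accuracy = 193 / 285 * 100 = 67.7%

67.7


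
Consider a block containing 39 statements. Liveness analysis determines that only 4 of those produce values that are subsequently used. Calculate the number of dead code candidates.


Dead code = total statements - live definitions
= 39 - 4 = 35

35


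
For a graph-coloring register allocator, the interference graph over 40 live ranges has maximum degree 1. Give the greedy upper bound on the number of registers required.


Greedy coloring never needs more than (max_degree + 1) colors: when coloring a vertex, at most max_degree neighbors are already colored.
Upper bound = 1 + 1 = 2

2


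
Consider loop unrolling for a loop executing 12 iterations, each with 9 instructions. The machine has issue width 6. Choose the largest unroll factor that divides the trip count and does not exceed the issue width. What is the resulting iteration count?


Largest divisor of 12 <= 6 is 6
New iterations = 12 / 6 = 2

2


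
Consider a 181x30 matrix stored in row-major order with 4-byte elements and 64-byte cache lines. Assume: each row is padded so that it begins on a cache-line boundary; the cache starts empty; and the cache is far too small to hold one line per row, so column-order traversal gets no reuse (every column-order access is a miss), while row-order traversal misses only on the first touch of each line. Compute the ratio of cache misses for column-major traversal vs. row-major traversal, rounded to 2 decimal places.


Each row occupies 30 * 4 = 120 bytes and starts on a line boundary, so it spans ceil(120 / 64) = 2 cache lines.
Row-major traversal misses (one per line touched): 181 * ceil(30 * 4 / 64) = 362
Column-major traversal misses (no reuse, every access misses): 181 * 30 = 5430
Ratio = 5430 / 362 = 15.0

15.0


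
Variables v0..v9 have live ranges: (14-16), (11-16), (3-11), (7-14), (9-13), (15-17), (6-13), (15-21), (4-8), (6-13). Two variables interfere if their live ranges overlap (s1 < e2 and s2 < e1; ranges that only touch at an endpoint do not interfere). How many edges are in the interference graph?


Check all pairs for overlapping intervals.
Two intervals (s1,e1) and (s2,e2) overlap if s1 < e2 and s2 < e1.
v0 (14-16) vs v1..v9: overlaps v1, v5, v7 -> 3
v1 (11-16) vs v2..v9: overlaps v3, v4, v5, v6, v7, v9 -> 6
v2 (3-11) vs v3..v9: overlaps v3, v4, v6, v8, v9 -> 5
v3 (7-14) vs v4..v9: overlaps v4, v6, v8, v9 -> 4
v4 (9-13) vs v5..v9: overlaps v6, v9 -> 2
v5 (15-17) vs v6..v9: overlaps v7 -> 1
v6 (6-13) vs v7..v9: overlaps v8, v9 -> 2
v7 (15-21) vs v8..v9: overlaps none -> 0
v8 (4-8) vs v9: overlaps v9 -> 1
Total overlapping pairs = 3 + 6 + 5 + 4 + 2 + 1 + 2 + 0 + 1 = 24

24


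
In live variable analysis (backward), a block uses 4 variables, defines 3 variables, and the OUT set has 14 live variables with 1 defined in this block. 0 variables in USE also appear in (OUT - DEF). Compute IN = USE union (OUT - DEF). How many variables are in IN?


OUT - DEF: 14 - 1 = 13
|IN| = |USE| + |OUT - DEF| - |USE ∩ (OUT - DEF)| = 4 + 13 - 0 = 17

17


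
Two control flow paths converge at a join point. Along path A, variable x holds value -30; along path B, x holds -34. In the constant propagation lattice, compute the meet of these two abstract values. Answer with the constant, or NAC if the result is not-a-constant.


Meet operation: if both paths give the same constant, result is that constant; if they differ, result is NAC (not-a-constant).
Path A: -30, Path B: -34 -> differ
Result: not-a-constant -> NAC

NAC


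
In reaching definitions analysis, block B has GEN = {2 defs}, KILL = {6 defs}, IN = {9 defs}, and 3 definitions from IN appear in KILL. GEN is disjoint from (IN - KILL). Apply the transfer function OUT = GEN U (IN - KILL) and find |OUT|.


IN - KILL: 9 - 3 = 6 surviving definitions
OUT = GEN + surviving = 2 + 6 = 8

8


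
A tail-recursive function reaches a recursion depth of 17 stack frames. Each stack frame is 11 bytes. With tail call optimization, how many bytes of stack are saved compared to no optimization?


Without TCO: 17 * 11 = 187 bytes
With TCO: reuse 1 frame = 11 bytes
Savings = 187 - 11 = 176

176


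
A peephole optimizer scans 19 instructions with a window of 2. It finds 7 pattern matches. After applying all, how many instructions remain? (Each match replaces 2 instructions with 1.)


Each match removes 1 instructions.
Total removed = 7 * 1 = 7
Remaining = 19 - 7 = 12

12


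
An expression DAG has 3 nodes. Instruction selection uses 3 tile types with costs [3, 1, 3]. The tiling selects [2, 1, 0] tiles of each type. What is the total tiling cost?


Total cost = sum(count_i * cost_i)
= 2*3 + 1*1 + 0*3
= 7

7


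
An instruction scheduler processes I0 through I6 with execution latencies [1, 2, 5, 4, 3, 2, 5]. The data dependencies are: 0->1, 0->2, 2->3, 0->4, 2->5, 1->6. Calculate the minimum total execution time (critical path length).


Compute longest path through dependency graph: dist(Ik) = max over predecessors of dist + latency(Ik).
dist(I0) = latency 1 = 1
dist(I1) = dist(I0) + 2 = 1 + 2 = 3
dist(I2) = dist(I0) + 5 = 1 + 5 = 6
dist(I3) = dist(I2) + 4 = 6 + 4 = 10
dist(I4) = dist(I0) + 3 = 1 + 3 = 4
dist(I5) = dist(I2) + 2 = 6 + 2 = 8
dist(I6) = dist(I1) + 5 = 3 + 5 = 8
Critical path = max dist = 10

10


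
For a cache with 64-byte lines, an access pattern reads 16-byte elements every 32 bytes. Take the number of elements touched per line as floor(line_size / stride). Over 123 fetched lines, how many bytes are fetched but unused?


Elements per line = floor(64 / 32) = 2
Bytes used per line = 2 * 16 = 32
Wasted per line = 64 - 32 = 32
Total wasted = 32 * 123 = 3936

3936


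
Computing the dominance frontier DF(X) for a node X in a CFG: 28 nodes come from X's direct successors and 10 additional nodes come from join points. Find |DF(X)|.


DF(X) = direct successor contributions + join point contributions
= 28 + 10 = 38

38


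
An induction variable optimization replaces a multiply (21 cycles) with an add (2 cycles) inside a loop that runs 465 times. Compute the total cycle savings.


Per-iteration saving = 21 - 2 = 19
Total saved = 465 * 19 = 8835

8835


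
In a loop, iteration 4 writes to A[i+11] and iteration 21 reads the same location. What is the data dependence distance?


Distance = read iteration - write iteration
= 21 - 4 = 17

17


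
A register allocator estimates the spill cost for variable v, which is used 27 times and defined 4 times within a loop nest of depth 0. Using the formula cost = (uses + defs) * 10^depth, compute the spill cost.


uses + defs = 27 + 4 = 31
10^0 = 1
Spill cost = 31 * 1 = 31

31


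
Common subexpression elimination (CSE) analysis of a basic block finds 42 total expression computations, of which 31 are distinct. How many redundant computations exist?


CSE count = total expressions - unique expressions
= 42 - 31 = 11

11


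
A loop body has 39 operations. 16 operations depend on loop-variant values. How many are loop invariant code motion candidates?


Invariant candidates = total - loop-dependent
= 39 - 16 = 23

23


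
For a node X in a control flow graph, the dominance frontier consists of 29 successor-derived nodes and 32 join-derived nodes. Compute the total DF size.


DF(X) = direct successor contributions + join point contributions
= 29 + 32 = 61

61


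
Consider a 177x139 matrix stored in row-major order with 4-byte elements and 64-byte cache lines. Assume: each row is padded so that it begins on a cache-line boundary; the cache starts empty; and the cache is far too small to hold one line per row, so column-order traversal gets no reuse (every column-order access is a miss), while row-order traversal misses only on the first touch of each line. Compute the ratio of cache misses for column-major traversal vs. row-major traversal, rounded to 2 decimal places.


Each row occupies 139 * 4 = 556 bytes and starts on a line boundary, so it spans ceil(556 / 64) = 9 cache lines.
Row-major traversal misses (one per line touched): 177 * ceil(139 * 4 / 64) = 1593
Column-major traversal misses (no reuse, every access misses): 177 * 139 = 24603
Ratio = 24603 / 1593 = 15.44

15.44


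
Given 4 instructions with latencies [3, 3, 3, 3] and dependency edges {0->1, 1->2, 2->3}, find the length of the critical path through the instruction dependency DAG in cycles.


Compute longest path through dependency graph: dist(Ik) = max over predecessors of dist + latency(Ik).
dist(I0) = latency 3 = 3
dist(I1) = dist(I0) + 3 = 3 + 3 = 6
dist(I2) = dist(I1) + 3 = 6 + 3 = 9
dist(I3) = dist(I2) + 3 = 9 + 3 = 12
Critical path = max dist = 12

12


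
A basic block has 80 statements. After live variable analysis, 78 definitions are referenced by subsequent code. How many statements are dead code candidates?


Dead code = total statements - live definitions
= 80 - 78 = 2

2


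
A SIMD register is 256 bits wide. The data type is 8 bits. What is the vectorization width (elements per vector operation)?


Width = SIMD bits / data type bits
= 256 / 8 = 32

32


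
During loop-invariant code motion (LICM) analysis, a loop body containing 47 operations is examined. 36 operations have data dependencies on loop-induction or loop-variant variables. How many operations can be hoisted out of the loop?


Invariant candidates = total - loop-dependent
= 47 - 36 = 11

11


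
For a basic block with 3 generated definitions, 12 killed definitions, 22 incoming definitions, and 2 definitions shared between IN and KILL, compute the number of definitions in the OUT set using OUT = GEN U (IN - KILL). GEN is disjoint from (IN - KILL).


IN - KILL: 22 - 2 = 20 surviving definitions
OUT = GEN + surviving = 3 + 20 = 23

23


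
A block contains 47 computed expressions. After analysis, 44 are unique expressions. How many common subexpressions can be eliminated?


CSE count = total expressions - unique expressions
= 47 - 44 = 3

3


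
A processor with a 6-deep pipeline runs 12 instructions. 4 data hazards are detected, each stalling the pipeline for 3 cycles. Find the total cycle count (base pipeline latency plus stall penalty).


Base cycles = 6 + 12 - 1 = 17
Total stalls = 4 * 3 = 12
Total = 17 + 12 = 29

29


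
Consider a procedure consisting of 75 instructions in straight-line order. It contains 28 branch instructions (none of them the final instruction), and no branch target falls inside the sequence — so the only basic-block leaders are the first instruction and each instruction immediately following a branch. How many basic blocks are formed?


With no in-sequence branch targets, the leaders are the first instruction plus the instruction after each branch.
Number of basic blocks = branches + 1
= 28 + 1 = 29

29


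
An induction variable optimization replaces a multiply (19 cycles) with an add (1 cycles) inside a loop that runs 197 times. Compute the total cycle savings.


Per-iteration saving = 19 - 1 = 18
Total saved = 197 * 18 = 3546

3546


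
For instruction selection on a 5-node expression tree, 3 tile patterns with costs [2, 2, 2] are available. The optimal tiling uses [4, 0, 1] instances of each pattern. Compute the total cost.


Total cost = sum(count_i * cost_i)
= 4*2 + 0*2 + 1*2
= 10

10


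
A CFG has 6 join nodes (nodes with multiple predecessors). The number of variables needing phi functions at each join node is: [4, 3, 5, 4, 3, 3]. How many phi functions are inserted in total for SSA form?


Total phi functions = sum of phi functions at each join node
= 4 + 3 + 5 + 4 + 3 + 3 = 22

22


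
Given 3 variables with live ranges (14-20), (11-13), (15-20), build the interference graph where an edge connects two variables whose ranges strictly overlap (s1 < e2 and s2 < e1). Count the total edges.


Check all pairs for overlapping intervals.
Two intervals (s1,e1) and (s2,e2) overlap if s1 < e2 and s2 < e1.
v0 (14-20) vs v1..v2: overlaps v2 -> 1
v1 (11-13) vs v2: overlaps none -> 0
Total overlapping pairs = 1 + 0 = 1

1


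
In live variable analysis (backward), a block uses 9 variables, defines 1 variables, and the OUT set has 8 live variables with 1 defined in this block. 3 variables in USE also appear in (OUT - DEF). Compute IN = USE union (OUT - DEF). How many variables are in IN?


OUT - DEF: 8 - 1 = 7
|IN| = |USE| + |OUT - DEF| - |USE ∩ (OUT - DEF)| = 9 + 7 - 3 = 13

13


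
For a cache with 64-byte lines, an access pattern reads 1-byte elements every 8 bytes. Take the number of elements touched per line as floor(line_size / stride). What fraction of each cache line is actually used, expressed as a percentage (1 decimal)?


Elements per cache line = floor(64 / 8) = 8
Bytes used = 8 * 1 = 8
Utilization = 8 / 64 * 100 = 12.5%

12.5


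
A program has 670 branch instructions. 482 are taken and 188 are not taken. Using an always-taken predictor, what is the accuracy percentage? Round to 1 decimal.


Predictor: always-taken
Correct predictions = 482
Accuracy = 482 / 670 * 100 = 71.9%

71.9


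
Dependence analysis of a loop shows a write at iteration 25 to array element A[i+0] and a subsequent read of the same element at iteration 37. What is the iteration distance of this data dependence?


Distance = read iteration - write iteration
= 37 - 25 = 12

12


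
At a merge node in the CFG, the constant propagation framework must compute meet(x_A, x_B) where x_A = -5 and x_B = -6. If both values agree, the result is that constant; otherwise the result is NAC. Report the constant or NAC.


Meet operation: if both paths give the same constant, result is that constant; if they differ, result is NAC (not-a-constant).
Path A: -5, Path B: -6 -> differ
Result: not-a-constant -> NAC

NAC


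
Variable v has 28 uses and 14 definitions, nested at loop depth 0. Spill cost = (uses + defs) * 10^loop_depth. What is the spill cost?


uses + defs = 28 + 14 = 42
10^0 = 1
Spill cost = 42 * 1 = 42

42


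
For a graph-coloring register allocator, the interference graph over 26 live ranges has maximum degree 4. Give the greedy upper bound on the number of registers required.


Greedy coloring never needs more than (max_degree + 1) colors: when coloring a vertex, at most max_degree neighbors are already colored.
Upper bound = 4 + 1 = 5

5


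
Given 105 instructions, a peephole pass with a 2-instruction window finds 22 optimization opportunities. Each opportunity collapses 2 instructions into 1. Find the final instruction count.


Each match removes 1 instructions.
Total removed = 22 * 1 = 22
Remaining = 105 - 22 = 83

83


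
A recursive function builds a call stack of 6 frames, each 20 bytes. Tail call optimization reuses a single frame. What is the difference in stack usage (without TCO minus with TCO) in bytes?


Without TCO: 6 * 20 = 120 bytes
With TCO: reuse 1 frame = 20 bytes
Savings = 120 - 20 = 100

100


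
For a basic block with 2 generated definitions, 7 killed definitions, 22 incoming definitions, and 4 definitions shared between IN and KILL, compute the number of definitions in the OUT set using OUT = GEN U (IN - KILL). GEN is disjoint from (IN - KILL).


IN - KILL: 22 - 4 = 18 surviving definitions
OUT = GEN + surviving = 2 + 18 = 20

20


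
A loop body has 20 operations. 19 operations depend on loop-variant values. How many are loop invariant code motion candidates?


Invariant candidates = total - loop-dependent
= 20 - 19 = 1

1


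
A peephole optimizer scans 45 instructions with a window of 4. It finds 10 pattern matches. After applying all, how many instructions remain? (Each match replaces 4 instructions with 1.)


Each match removes 3 instructions.
Total removed = 10 * 3 = 30
Remaining = 45 - 30 = 15

15


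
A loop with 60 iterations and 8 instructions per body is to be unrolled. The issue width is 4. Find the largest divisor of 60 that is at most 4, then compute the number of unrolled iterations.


Largest divisor of 60 <= 4 is 4
New iterations = 60 / 4 = 15

15


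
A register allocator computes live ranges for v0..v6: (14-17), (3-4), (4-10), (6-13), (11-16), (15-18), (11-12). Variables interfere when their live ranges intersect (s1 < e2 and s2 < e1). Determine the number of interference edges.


Check all pairs for overlapping intervals.
Two intervals (s1,e1) and (s2,e2) overlap if s1 < e2 and s2 < e1.
v0 (14-17) vs v1..v6: overlaps v4, v5 -> 2
v1 (3-4) vs v2..v6: overlaps none -> 0
v2 (4-10) vs v3..v6: overlaps v3 -> 1
v3 (6-13) vs v4..v6: overlaps v4, v6 -> 2
v4 (11-16) vs v5..v6: overlaps v5, v6 -> 2
v5 (15-18) vs v6: overlaps none -> 0
Total overlapping pairs = 2 + 0 + 1 + 2 + 2 + 0 = 7

7
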